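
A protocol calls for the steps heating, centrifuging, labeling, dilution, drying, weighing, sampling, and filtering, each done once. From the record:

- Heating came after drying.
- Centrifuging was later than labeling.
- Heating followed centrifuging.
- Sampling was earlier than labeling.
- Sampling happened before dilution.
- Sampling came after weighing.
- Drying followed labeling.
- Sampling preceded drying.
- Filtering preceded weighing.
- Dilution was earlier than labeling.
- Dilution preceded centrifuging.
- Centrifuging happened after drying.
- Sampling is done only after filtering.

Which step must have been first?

filtering

Filtering has a chain of constraints placing it before every other step, so filtering must be first.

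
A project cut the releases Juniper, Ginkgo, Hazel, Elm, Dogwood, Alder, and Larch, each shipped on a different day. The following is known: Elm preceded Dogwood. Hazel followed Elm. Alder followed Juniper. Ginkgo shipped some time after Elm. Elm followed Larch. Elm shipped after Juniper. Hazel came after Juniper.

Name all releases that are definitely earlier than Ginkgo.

Elm, Juniper, Larch

Directly stated before Ginkgo: Elm.
Juniper reaches Ginkgo via Juniper → Elm → Ginkgo.
Larch reaches Ginkgo via Larch → Elm → Ginkgo.
No chain forces Hazel (or any of the others) ahead of Ginkgo.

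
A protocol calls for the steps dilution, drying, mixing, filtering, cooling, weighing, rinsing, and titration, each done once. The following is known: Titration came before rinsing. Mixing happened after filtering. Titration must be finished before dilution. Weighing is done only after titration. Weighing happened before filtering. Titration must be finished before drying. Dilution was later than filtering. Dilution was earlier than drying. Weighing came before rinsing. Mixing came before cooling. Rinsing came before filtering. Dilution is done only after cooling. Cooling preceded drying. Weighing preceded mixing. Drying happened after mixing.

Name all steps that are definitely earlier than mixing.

filtering, rinsing, titration, weighing

Directly stated before mixing: filtering and weighing.
Rinsing reaches mixing via rinsing → filtering → mixing.
Titration reaches mixing via titration → weighing → mixing.
No chain forces cooling (or any of the others) ahead of mixing.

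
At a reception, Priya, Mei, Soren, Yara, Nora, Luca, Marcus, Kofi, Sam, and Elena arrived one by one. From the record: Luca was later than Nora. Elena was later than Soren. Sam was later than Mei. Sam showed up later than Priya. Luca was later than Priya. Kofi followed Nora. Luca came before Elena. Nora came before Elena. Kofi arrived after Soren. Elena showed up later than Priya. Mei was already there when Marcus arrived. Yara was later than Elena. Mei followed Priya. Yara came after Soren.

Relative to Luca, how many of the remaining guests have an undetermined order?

5

Forced before Luca: Nora and Priya; forced after Luca: Elena and Yara.
That leaves Kofi, Marcus, Mei, Sam, and Soren with no forced order relative to Luca — 5.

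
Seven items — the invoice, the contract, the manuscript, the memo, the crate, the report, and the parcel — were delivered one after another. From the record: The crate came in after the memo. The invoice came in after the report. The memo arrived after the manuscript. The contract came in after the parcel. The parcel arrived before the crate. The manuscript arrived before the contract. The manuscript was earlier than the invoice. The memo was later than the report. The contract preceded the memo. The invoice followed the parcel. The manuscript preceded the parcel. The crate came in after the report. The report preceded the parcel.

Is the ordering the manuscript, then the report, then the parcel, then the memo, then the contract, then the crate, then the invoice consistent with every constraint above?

no

The constraints require the contract before the memo, but in the proposed sequence the memo appears ahead of the contract. That one violation is enough.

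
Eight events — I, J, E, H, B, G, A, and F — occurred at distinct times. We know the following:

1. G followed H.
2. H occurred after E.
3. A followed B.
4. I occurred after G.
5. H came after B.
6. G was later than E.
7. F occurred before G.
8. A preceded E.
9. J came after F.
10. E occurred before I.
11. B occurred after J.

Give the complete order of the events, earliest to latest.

The constraints fix every adjacent pair, so only one ordering works:
F → J → B → A → E → H → G → I.

F, J, B, A, E, H, G, I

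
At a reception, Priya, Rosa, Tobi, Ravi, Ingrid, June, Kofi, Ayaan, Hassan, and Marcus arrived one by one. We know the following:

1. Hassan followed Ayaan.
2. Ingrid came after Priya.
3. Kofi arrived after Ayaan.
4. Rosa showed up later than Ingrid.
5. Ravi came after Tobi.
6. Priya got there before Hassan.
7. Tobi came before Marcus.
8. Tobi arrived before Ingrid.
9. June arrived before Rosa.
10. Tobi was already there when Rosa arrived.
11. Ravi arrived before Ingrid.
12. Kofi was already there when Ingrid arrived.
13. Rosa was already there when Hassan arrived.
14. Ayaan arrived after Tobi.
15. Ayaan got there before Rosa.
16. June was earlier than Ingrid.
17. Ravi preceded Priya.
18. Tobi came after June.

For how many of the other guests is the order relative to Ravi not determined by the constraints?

Forced before Ravi: June and Tobi; forced after Ravi: Hassan, Ingrid, Priya, and Rosa.
That leaves Ayaan, Kofi, and Marcus with no forced order relative to Ravi — 3.

3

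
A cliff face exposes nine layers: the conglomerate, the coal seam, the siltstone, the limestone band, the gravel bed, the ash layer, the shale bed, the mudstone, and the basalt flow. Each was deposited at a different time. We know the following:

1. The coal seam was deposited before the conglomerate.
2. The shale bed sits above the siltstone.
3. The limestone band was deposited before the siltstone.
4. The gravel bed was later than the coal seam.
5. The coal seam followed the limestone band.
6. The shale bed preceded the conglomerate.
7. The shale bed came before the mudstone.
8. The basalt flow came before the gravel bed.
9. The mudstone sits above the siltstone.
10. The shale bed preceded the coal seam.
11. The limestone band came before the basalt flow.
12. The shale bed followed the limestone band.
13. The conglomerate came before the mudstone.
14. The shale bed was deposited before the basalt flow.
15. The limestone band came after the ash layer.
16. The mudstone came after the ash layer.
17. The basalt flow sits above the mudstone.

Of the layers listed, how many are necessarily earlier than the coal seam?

4

Directly stated before the coal seam: the limestone band and the shale bed.
The ash layer reaches the coal seam via the ash layer → the limestone band → the coal seam.
The siltstone reaches the coal seam via the siltstone → the shale bed → the coal seam.
No chain forces the basalt flow (or any of the others) ahead of the coal seam.
That's the ash layer, the limestone band, the shale bed, and the siltstone — 4 in all.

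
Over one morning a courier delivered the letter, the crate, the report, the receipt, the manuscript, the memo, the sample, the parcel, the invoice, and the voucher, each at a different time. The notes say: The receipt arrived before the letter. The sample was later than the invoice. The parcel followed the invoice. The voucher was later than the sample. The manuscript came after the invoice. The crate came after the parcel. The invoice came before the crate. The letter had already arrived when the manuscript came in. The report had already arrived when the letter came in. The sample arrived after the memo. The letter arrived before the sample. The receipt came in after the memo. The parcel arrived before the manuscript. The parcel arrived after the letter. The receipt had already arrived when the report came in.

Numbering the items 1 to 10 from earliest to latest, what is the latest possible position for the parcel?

The parcel must come before the crate and the manuscript — 2 items forced after it.
Everything else can be placed before the parcel in some valid order, so the parcel can sit as late as position 10 − 2 = 8.

8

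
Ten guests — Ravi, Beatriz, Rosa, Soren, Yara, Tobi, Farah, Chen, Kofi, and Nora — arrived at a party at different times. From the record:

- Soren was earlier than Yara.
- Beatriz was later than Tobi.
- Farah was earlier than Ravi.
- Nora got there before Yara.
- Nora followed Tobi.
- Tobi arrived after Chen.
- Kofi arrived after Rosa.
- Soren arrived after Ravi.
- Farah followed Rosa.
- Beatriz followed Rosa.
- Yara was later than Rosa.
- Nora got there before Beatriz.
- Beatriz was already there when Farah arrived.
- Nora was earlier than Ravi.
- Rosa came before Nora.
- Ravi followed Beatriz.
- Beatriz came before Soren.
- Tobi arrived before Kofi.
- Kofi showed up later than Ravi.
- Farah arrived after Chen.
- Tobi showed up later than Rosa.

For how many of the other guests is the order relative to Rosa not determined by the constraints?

1

Forced after Rosa: Beatriz, Farah, Kofi, Nora, Ravi, Soren, Tobi, and Yara.
That leaves Chen with no forced order relative to Rosa — 1.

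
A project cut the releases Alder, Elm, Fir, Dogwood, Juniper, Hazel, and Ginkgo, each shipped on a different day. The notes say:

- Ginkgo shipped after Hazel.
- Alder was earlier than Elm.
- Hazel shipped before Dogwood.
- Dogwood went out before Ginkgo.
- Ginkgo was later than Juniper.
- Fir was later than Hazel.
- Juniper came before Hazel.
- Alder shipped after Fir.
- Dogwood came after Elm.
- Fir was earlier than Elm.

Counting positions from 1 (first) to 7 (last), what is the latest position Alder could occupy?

Alder must come before Dogwood, Elm, and Ginkgo — 3 releases forced after it.
Everything else can be placed before Alder in some valid order, so Alder can sit as late as position 7 − 3 = 4.

4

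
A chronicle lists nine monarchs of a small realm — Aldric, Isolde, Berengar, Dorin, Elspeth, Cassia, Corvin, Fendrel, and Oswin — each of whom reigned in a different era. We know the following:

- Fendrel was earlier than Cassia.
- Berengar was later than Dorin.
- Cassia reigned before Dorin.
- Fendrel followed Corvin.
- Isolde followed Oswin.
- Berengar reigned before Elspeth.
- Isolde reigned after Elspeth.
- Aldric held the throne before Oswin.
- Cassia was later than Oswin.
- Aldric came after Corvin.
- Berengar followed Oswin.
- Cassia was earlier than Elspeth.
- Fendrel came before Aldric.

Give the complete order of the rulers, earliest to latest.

The constraints fix every adjacent pair, so only one ordering works:
Corvin → Fendrel → Aldric → Oswin → Cassia → Dorin → Berengar → Elspeth → Isolde.

Corvin, Fendrel, Aldric, Oswin, Cassia, Dorin, Berengar, Elspeth, Isolde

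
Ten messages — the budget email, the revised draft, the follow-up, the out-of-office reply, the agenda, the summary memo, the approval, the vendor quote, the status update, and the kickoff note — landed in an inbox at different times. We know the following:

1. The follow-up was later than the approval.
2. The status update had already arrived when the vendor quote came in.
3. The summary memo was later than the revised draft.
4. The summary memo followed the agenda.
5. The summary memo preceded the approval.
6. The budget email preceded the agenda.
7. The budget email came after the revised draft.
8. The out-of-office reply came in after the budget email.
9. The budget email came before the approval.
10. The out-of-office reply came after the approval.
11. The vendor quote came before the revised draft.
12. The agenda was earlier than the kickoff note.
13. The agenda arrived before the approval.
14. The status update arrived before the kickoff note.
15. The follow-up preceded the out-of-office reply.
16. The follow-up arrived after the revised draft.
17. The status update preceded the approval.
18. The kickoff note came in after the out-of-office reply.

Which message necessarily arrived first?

The status update has a chain of constraints placing it before every other message, so the status update must be first.

the status update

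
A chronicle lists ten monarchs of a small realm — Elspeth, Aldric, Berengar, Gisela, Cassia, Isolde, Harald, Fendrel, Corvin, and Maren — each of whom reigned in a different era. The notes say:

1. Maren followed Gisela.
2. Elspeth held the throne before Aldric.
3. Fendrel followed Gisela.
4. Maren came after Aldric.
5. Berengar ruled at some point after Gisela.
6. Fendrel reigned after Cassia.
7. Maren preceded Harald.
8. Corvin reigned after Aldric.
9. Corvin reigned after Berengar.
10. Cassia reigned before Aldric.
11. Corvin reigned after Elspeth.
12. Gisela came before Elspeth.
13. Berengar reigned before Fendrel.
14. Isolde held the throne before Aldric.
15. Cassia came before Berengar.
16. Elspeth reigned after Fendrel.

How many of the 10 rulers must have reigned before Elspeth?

4

Directly stated before Elspeth: Fendrel and Gisela.
Berengar reaches Elspeth via Berengar → Fendrel → Elspeth.
Cassia reaches Elspeth via Cassia → Fendrel → Elspeth.
That's Berengar, Cassia, Fendrel, and Gisela — 4 in all.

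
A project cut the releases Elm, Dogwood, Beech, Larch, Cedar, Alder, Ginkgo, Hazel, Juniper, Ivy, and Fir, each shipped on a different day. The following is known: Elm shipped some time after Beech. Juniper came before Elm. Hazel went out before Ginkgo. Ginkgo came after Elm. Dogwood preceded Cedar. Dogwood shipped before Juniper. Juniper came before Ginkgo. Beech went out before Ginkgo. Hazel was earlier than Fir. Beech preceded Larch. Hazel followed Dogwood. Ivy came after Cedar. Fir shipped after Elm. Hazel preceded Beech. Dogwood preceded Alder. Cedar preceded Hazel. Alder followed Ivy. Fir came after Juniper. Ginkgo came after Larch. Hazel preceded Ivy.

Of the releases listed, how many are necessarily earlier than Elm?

5

Directly stated before Elm: Beech and Juniper.
Cedar reaches Elm via Cedar → Hazel → Beech → Elm.
Dogwood reaches Elm via Dogwood → Juniper → Elm.
Hazel reaches Elm via Hazel → Beech → Elm.
That's Beech, Cedar, Dogwood, Hazel, and Juniper — 5 in all.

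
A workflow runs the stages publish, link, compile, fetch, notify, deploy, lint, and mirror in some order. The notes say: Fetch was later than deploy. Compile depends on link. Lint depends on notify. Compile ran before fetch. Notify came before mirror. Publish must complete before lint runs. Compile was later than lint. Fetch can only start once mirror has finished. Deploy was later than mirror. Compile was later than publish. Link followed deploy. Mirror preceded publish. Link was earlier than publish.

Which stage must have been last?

Every other stage has a chain of constraints placing it before fetch, so fetch is last.

fetch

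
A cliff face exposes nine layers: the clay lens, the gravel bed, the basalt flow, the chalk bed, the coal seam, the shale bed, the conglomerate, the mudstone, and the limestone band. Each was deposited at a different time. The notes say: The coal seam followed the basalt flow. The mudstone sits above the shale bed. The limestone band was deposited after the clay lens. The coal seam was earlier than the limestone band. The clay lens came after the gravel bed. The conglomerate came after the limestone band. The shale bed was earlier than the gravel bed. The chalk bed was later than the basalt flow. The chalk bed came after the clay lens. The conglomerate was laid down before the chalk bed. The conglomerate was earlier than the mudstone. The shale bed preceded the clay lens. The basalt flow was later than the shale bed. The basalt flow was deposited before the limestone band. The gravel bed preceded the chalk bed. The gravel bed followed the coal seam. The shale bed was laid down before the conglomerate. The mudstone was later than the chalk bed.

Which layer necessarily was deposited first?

The shale bed has a chain of constraints placing it before every other layer, so the shale bed must be first.

the shale bed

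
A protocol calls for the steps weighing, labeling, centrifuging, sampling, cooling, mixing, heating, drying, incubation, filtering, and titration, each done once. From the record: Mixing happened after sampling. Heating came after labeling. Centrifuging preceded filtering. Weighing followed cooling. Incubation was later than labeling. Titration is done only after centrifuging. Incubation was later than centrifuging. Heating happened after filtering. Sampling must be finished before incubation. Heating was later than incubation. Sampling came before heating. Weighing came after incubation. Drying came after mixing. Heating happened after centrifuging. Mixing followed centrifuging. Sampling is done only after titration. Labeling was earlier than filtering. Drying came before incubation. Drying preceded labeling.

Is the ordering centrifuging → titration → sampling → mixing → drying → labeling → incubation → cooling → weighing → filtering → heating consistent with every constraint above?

Check each stated constraint against the proposed order — e.g. centrifuging is ahead of filtering; centrifuging is ahead of heating. Every pair is in the required order; nothing is violated.

yes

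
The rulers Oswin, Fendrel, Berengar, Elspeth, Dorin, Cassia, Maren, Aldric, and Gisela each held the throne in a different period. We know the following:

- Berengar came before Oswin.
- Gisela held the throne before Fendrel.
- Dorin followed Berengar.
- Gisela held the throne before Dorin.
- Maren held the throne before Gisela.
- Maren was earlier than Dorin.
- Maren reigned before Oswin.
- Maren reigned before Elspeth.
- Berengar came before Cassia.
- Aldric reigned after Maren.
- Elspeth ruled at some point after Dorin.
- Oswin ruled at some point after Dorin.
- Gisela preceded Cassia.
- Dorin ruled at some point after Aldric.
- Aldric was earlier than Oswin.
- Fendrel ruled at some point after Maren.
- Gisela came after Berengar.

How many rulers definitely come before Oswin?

Directly stated before Oswin: Aldric, Berengar, Dorin, and Maren.
Gisela reaches Oswin via Gisela → Dorin → Oswin.
No chain forces Fendrel (or any of the others) ahead of Oswin.
That's Aldric, Berengar, Dorin, Gisela, and Maren — 5 in all.

5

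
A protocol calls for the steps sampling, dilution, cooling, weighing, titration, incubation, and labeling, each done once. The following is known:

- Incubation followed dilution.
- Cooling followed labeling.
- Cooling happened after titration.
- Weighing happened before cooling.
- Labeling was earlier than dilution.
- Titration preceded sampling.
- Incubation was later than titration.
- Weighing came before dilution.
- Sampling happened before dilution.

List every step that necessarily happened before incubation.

dilution, labeling, sampling, titration, weighing

Directly stated before incubation: dilution and titration.
Labeling reaches incubation via labeling → dilution → incubation.
Sampling reaches incubation via sampling → dilution → incubation.
Weighing reaches incubation via weighing → dilution → incubation.
No chain forces cooling ahead of incubation.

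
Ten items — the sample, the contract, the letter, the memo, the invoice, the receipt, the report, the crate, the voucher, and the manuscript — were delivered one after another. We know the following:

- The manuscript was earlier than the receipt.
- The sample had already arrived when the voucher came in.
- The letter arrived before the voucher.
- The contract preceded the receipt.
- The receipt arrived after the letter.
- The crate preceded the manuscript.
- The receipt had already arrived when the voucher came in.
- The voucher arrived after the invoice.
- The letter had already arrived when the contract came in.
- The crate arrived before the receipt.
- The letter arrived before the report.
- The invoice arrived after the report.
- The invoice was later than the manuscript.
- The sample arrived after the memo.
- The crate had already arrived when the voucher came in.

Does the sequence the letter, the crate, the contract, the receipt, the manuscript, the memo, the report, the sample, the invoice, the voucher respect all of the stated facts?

The constraints require the manuscript before the receipt, but in the proposed sequence the receipt appears ahead of the manuscript. That one violation is enough.

no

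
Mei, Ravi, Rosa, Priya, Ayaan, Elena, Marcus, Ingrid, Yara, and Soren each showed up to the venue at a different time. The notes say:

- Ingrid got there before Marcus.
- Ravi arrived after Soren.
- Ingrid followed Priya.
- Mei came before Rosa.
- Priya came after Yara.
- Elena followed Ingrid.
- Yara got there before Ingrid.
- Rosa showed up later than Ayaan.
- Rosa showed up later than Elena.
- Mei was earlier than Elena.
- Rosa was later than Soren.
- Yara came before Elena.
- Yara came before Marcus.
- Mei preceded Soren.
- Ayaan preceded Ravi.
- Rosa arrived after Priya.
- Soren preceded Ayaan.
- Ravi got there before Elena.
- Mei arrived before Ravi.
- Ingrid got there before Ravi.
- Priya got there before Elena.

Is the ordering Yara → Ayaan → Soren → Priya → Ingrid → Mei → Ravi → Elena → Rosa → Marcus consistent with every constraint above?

no

The constraints require Soren before Ayaan, but in the proposed sequence Ayaan appears ahead of Soren. That one violation is enough.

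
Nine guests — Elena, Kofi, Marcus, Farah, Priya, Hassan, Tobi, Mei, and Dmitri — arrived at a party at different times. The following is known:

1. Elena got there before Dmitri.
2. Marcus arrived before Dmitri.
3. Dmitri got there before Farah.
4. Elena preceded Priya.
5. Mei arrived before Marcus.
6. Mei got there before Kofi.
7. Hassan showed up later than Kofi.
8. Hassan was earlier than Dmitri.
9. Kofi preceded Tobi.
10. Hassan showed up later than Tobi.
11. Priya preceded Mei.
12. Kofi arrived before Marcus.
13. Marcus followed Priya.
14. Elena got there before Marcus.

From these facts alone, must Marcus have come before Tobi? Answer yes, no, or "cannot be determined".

cannot be determined

No chain of stated constraints runs from Marcus to Tobi, and none runs from Tobi to Marcus either.
So the relative order of Marcus and Tobi is not fixed by the given facts.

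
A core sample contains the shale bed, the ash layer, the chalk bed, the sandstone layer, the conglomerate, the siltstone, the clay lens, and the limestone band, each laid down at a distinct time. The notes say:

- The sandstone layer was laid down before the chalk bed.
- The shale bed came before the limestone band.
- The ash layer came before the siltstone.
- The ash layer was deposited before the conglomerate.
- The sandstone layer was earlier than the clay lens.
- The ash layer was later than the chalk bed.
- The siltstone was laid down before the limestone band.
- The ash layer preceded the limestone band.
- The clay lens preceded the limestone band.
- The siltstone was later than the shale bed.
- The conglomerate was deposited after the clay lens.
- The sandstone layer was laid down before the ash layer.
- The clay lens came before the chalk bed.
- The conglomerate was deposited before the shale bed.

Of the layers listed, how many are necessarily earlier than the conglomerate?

4

Directly stated before the conglomerate: the ash layer and the clay lens.
The chalk bed reaches the conglomerate via the chalk bed → the ash layer → the conglomerate.
The sandstone layer reaches the conglomerate via the sandstone layer → the clay lens → the conglomerate.
No chain forces the shale bed (or any of the others) ahead of the conglomerate.
That's the ash layer, the chalk bed, the clay lens, and the sandstone layer — 4 in all.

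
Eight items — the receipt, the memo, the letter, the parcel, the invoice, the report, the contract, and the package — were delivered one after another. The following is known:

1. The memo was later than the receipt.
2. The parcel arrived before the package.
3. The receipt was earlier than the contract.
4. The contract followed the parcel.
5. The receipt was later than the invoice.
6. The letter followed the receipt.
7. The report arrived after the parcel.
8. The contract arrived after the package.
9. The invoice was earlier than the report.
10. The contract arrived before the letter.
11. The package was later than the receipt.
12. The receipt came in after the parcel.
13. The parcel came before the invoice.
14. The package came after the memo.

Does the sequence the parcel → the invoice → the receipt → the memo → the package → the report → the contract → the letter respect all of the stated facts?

Check each stated constraint against the proposed order — e.g. the receipt is ahead of the letter; the parcel is ahead of the contract. Every pair is in the required order; nothing is violated.

yes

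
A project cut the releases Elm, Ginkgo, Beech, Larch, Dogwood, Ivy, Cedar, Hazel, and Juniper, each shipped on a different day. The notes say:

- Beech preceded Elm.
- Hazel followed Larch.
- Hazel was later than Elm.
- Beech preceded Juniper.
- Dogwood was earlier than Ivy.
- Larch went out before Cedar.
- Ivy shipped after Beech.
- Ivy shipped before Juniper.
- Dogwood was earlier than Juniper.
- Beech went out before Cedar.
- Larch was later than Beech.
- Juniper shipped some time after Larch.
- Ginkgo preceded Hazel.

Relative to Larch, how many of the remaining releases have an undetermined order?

Forced before Larch: Beech; forced after Larch: Cedar, Hazel, and Juniper.
That leaves Dogwood, Elm, Ginkgo, and Ivy with no forced order relative to Larch — 4.

4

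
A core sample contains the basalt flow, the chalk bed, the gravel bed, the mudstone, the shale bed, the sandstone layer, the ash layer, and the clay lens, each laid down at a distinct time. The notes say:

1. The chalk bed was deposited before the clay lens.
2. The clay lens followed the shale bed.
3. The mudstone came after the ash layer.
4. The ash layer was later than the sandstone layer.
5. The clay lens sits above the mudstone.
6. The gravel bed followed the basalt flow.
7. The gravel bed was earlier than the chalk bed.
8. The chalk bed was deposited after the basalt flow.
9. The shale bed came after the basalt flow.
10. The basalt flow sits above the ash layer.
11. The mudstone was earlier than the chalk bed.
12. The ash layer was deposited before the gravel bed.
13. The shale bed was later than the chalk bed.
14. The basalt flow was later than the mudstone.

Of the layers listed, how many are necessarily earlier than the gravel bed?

Directly stated before the gravel bed: the ash layer and the basalt flow.
The mudstone reaches the gravel bed via the mudstone → the basalt flow → the gravel bed.
The sandstone layer reaches the gravel bed via the sandstone layer → the ash layer → the gravel bed.
No chain forces the shale bed (or any of the others) ahead of the gravel bed.
That's the ash layer, the basalt flow, the mudstone, and the sandstone layer — 4 in all.

4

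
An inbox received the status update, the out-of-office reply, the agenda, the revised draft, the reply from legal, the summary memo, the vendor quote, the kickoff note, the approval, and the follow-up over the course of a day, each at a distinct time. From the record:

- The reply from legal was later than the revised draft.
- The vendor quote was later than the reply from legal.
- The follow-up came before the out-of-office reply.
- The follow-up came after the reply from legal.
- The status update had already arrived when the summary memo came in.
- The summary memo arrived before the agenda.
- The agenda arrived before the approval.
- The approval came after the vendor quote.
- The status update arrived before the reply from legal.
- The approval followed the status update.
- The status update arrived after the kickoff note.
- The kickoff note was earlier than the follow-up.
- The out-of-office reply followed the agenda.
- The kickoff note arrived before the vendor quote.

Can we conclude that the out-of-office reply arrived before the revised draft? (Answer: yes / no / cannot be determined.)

Tracing the constraints gives the revised draft → the reply from legal → the follow-up → the out-of-office reply, so the revised draft must come before the out-of-office reply.
That means the out-of-office reply cannot be before the revised draft.

no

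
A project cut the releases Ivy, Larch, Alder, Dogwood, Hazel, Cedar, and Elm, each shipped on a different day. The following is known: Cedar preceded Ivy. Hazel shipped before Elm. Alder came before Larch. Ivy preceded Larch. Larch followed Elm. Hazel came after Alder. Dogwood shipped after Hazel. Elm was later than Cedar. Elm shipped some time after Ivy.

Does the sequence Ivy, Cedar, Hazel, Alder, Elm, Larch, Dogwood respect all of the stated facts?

no

The constraints require Cedar before Ivy, but in the proposed sequence Ivy appears ahead of Cedar. That one violation is enough.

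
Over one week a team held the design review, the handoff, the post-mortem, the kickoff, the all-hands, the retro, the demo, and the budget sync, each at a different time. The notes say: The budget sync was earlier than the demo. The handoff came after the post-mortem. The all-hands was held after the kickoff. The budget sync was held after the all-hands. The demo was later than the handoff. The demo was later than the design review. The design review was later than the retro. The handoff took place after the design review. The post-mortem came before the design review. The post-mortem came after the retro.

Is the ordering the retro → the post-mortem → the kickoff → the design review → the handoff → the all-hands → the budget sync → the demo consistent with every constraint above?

Check each stated constraint against the proposed order — e.g. the retro is ahead of the design review; the design review is ahead of the demo. Every pair is in the required order; nothing is violated.

yes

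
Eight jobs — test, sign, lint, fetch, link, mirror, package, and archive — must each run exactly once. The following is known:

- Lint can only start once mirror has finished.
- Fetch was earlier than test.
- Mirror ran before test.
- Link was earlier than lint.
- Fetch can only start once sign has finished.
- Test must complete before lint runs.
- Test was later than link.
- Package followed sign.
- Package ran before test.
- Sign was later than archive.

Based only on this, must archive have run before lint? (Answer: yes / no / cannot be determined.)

yes

Chain the constraints: archive → sign → fetch → test → lint. Each link is directly stated, so archive comes before lint.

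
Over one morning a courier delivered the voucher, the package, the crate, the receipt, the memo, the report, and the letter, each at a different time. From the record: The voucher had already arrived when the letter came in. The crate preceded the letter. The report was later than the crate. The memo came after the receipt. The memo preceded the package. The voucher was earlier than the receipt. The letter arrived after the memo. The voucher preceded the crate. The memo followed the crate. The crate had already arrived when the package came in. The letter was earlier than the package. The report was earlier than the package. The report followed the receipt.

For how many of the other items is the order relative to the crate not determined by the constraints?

Forced before the crate: the voucher; forced after the crate: the letter, the memo, the package, and the report.
That leaves the receipt with no forced order relative to the crate — 1.

1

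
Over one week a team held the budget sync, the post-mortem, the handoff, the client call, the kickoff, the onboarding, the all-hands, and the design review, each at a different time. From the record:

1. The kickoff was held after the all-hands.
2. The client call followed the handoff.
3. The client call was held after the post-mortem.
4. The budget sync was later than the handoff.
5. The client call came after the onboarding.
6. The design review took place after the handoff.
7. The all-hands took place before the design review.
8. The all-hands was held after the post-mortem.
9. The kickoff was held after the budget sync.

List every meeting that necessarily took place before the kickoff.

the all-hands, the budget sync, the handoff, the post-mortem

Directly stated before the kickoff: the all-hands and the budget sync.
The handoff reaches the kickoff via the handoff → the budget sync → the kickoff.
The post-mortem reaches the kickoff via the post-mortem → the all-hands → the kickoff.
No chain forces the onboarding (or any of the others) ahead of the kickoff.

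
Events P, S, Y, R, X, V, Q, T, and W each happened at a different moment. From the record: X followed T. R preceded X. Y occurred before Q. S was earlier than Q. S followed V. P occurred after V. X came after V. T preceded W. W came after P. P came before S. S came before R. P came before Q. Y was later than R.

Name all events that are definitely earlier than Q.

P, R, S, V, Y

Directly stated before Q: P, S, and Y.
R reaches Q via R → Y → Q.
V reaches Q via V → P → Q.
No chain forces W (or any of the others) ahead of Q.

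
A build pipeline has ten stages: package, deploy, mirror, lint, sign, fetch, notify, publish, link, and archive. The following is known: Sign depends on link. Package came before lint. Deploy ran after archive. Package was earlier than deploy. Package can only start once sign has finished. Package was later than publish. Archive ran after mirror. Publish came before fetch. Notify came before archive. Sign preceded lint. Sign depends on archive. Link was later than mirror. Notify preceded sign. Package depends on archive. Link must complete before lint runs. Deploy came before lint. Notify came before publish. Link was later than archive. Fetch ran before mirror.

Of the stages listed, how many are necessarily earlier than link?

5

Directly stated before link: archive and mirror.
Fetch reaches link via fetch → mirror → link.
Notify reaches link via notify → archive → link.
Publish reaches link via publish → fetch → mirror → link.
That's archive, fetch, mirror, notify, and publish — 5 in all.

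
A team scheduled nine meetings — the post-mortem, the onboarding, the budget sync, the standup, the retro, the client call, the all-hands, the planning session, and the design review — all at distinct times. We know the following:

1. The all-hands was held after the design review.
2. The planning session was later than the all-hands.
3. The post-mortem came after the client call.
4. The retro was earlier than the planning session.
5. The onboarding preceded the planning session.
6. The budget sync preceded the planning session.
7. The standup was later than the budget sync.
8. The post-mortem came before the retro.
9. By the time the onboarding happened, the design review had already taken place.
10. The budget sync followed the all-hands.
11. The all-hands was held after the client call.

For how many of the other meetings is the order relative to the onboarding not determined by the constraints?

Forced before the onboarding: the design review; forced after the onboarding: the planning session.
That leaves the all-hands, the budget sync, the client call, the post-mortem, the retro, and the standup with no forced order relative to the onboarding — 6.

6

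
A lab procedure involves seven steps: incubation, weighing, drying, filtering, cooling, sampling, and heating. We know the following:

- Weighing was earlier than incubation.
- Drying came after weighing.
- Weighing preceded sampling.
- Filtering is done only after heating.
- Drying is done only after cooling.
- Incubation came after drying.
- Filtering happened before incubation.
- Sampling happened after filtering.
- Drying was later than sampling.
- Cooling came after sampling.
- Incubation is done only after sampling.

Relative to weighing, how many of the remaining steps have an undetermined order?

Forced after weighing: cooling, drying, incubation, and sampling.
That leaves filtering and heating with no forced order relative to weighing — 2.

2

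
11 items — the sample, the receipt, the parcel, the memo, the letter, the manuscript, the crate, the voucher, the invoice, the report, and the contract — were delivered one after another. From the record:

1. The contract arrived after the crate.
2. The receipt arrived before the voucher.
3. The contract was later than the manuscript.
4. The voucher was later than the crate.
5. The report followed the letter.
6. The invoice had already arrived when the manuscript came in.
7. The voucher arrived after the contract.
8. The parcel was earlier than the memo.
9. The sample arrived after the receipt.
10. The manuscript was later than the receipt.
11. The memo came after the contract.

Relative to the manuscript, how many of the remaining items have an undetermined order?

5

Forced before the manuscript: the invoice and the receipt; forced after the manuscript: the contract, the memo, and the voucher.
That leaves the crate, the letter, the parcel, the report, and the sample with no forced order relative to the manuscript — 5.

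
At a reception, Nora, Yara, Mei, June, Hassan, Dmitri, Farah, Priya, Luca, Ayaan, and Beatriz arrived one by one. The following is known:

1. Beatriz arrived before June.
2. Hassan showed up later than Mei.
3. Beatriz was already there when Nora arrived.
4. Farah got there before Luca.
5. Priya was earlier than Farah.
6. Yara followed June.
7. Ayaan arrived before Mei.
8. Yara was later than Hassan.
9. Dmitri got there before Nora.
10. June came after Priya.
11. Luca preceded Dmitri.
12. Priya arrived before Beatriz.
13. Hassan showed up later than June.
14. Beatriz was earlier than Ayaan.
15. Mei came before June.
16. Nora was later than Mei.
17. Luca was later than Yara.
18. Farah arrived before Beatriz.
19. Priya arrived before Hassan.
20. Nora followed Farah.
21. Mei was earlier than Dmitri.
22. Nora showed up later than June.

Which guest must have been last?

Nora

Every other guest has a chain of constraints placing them before Nora, so Nora is last.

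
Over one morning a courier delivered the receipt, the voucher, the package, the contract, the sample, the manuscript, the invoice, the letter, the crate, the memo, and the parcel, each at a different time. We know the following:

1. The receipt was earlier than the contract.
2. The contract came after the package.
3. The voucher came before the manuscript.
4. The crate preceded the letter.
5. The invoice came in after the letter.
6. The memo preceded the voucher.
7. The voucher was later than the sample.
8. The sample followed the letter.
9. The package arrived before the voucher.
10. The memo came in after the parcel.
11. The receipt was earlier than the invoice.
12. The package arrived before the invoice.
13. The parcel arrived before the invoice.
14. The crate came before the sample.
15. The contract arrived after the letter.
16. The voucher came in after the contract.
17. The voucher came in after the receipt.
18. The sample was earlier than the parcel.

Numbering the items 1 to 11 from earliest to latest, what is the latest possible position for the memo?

9

The memo must come before the manuscript and the voucher — 2 items forced after it.
Everything else can be placed before the memo in some valid order, so the memo can sit as late as position 11 − 2 = 9.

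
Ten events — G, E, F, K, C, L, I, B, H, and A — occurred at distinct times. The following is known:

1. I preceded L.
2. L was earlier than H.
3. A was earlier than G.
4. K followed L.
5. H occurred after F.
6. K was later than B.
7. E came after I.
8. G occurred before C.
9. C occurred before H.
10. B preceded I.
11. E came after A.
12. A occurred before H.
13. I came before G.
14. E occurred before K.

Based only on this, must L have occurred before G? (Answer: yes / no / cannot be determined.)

No chain of stated constraints runs from L to G, and none runs from G to L either.
So the relative order of L and G is not fixed by the given facts.

cannot be determined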